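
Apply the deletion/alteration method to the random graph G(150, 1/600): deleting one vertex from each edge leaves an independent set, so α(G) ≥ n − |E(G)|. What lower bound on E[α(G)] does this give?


E[|E(G)|] = C(150, 2)·p = 11175 · (1/600) = 149/8.
E[α(G)] ≥ n − E[|E(G)|] = 150 − 149/8 = 1051/8.
Numerically: ≈ 131.3750.
(This is only a lower bound; the true E[α(G)] may be larger.)

E[α(G)] ≥ 1051/8 ≈ 131.3750.


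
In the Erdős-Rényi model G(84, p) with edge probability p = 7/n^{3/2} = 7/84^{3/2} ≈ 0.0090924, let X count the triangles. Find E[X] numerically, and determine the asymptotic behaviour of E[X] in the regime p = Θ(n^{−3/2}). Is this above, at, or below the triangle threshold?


Number of potential triangles: C(84, 3) = 95284.
Each occurs with probability p³ ≈ (0.0090924)³ ≈ 7.5168751e-07.
By linearity: E[X] = C(84, 3)·p³ ≈ 95284 · 7.5168751e-07 ≈ 0.07162.
Since α = 3/2 > 1, p = c/n^{3/2} = o(1/n) is below the triangle threshold p ~ 1/n. Asymptotically E[X] ~ (c³/6)·n^{3(1−α)} = (7³/6)·n^{-1.5} → 0, so by Markov's inequality G has no triangles w.h.p.

E[X] ≈ 0.07162; in regime p = Θ(1/n^{3/2}) E[X] tends to 0 (below the triangle threshold p ~ 1/n).


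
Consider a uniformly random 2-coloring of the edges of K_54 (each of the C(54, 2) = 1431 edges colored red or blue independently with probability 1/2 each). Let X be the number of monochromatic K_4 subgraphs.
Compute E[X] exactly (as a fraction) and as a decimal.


Let X = Σ_S X_S over the C(54, 4) = 316251 subsets S of size 4, where X_S = 1 if the K_4 on S is monochromatic.
For a fixed S, the K_4 on S has C(4, 2) = 6 edges. P[all 6 edges red] = (1/2)^6, and likewise for blue, so P[monochromatic] = 2·(1/2)^6 = 2^{1 − 6} = 1/32.
Summing: E[X] = C(54, 4) · 2^{1 − 6} = 316251 · 1/32 = 316251/32.
Numerically: E[X] ≈ 9882.84375.

E[X] = C(54,4)·2^(1−C(4,2)) = 316251/32 ≈ 9882.84375.


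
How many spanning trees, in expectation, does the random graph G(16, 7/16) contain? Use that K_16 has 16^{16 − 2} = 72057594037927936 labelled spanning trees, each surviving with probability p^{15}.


K_16 has 16^{16 − 2} = 72057594037927936 labelled spanning trees.
For each such spanning tree H, let X_H = 1 if all 15 edges of H are present in G. Then P[X_H = 1] = p^{15} = (7/16)^{15} = 4747561509943/1152921504606846976.
Summing the indicators: E[X] = Σ_H E[X_H] = 72057594037927936 · p^{15} = 72057594037927936 · 4747561509943/1152921504606846976 = 4747561509943/16.
Numerically: E[X] ≈ 2.96723e+11.

E[X] = 72057594037927936 · (7/16)^{15} = 4747561509943/16 ≈ 2.96723e+11.


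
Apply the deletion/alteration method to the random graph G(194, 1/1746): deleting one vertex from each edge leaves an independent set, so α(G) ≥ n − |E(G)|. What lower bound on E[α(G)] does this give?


E[|E(G)|] = C(194, 2)·p = 18721 · (1/1746) = 193/18.
E[α(G)] ≥ n − E[|E(G)|] = 194 − 193/18 = 3299/18.
Numerically: ≈ 183.277778.
(This is only a lower bound; the true E[α(G)] may be larger.)

E[α(G)] ≥ 3299/18 ≈ 183.277778.


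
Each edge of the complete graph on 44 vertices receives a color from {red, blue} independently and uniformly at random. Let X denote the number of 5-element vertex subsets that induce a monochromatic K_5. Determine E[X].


Let X = Σ_S X_S over the C(44, 5) = 1086008 subsets S of size 5, where X_S = 1 if the K_5 on S is monochromatic.
For a fixed S, the K_5 on S has C(5, 2) = 10 edges. P[all 10 edges red] = (1/2)^10, and likewise for blue, so P[monochromatic] = 2·(1/2)^10 = 2^{1 − 10} = 1/512.
Summing: E[X] = C(44, 5) · 2^{1 − 10} = 1086008 · 1/512 = 135751/64.
Numerically: E[X] ≈ 2121.10938.

E[X] = C(44,5)·2^(1−C(5,2)) = 135751/64 ≈ 2121.10938.


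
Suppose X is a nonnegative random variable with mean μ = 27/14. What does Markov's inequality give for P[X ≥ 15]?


μ = E[X] = 27/14, a = 15.
Markov: P[X ≥ 15] ≤ μ/a = (27/14)/15 = 9/70.
Numerically: ≈ 0.1286.
(Since a = 15 > μ = 1.9286, the bound 9/70 is < 1 and informative.)

P[X ≥ 15] ≤ 9/70 ≈ 0.1286.


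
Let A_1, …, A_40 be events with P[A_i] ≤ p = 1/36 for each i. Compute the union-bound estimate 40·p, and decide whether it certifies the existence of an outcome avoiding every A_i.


Union bound: P[∪_{i=1}^{40} A_i] ≤ Σ_i P[A_i] ≤ 40·p = 40·(1/36) = 10/9.
Numerically: 10/9 ≈ 1.11111.
Is 10/9 < 1? NO.
Since the bound 10/9 is ≥ 1, the union bound is uninformative here; it does NOT by itself certify existence.

40·p = 10/9 ≈ 1.11111; existence NOT certified by the union bound.


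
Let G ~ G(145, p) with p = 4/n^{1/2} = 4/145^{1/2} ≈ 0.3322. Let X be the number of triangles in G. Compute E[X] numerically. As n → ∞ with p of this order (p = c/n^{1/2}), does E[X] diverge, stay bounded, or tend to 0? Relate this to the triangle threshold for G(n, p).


Number of potential triangles: C(145, 3) = 497640.
Each occurs with probability p³ ≈ (0.3322)³ ≈ 3.665456e-02.
By linearity: E[X] = C(145, 3)·p³ ≈ 497640 · 3.665456e-02 ≈ 18240.7736.
Since α = 1/2 < 1, p = c/n^{1/2} ≫ 1/n is above the triangle threshold p ~ 1/n. Asymptotically E[X] ~ (c³/6)·n^{3(1−α)} = (4³/6)·n^{1.5} → ∞; triangles are abundant w.h.p.

E[X] ≈ 18240.7736; in regime p = Θ(1/n^{1/2}) E[X] diverges (above the triangle threshold p ~ 1/n).


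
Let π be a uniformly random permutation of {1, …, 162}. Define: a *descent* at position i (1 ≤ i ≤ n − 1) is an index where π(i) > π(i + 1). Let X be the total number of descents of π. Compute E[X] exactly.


Write X = Σ X_I over i = 1, …, 161, with X_I the indicator of one descent.
There are 161 indicators.
For each fixed i, the pair (π(i), π(i+1)) is a uniformly random ordered pair of distinct values from {1, …, 162}; by symmetry P[π(i) > π(i+1)] = 1/2.
By linearity: E[X] = 161 · (1/2) = (162 − 1) · (1/2) = 161/2 ≈ 80.500000.

E[X] = 161/2 = 80.500000.


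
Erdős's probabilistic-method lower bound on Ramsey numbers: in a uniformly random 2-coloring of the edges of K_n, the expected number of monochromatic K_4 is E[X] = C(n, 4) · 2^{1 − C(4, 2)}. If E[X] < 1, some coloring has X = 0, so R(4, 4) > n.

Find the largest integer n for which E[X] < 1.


We need C(n, 4) · 2^{1 − 6} < 1, i.e. C(n, 4) < 2^{6 − 1} = 32.
Check values of n near the boundary:
  n = 4: C(4, 4) = 1; 1 < 32? YES
  n = 5: C(5, 4) = 5; 5 < 32? YES
  n = 6: C(6, 4) = 15; 15 < 32? YES
  n = 7: C(7, 4) = 35; 35 < 32? NO
  n = 8: C(8, 4) = 70; 70 < 32? NO
The largest n with C(n, 4) < 32 is n = 6 (where E[X] = 15/32 ≈ 0.4687500). Hence R(4, 4) > 6, i.e. R(4, 4) ≥ 7.

Largest n = 6; hence R(4, 4) > 6.


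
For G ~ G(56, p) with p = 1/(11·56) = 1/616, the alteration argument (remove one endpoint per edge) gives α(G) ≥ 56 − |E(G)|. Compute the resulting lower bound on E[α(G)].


E[|E(G)|] = C(56, 2)·p = 1540 · (1/616) = 5/2.
E[α(G)] ≥ n − E[|E(G)|] = 56 − 5/2 = 107/2.
Numerically: ≈ 53.500000.
(This is only a lower bound; the true E[α(G)] may be larger.)

E[α(G)] ≥ 107/2 ≈ 53.500000.


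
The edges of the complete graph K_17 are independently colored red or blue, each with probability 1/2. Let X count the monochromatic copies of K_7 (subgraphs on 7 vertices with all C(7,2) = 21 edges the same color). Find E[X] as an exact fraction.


Let X = Σ_S X_S over the C(17, 7) = 19448 subsets S of size 7, where X_S = 1 if the K_7 on S is monochromatic.
For a fixed S, the K_7 on S has C(7, 2) = 21 edges. P[all 21 edges red] = (1/2)^21, and likewise for blue, so P[monochromatic] = 2·(1/2)^21 = 2^{1 − 21} = 1/1048576.
By linearity of expectation: E[X] = C(17, 7) · 2^{1 − 21} = 19448 · 1/1048576 = 2431/131072.
Numerically: E[X] ≈ 0.0185.

E[X] = C(17,7)·2^(1−C(7,2)) = 2431/131072 ≈ 0.0185.


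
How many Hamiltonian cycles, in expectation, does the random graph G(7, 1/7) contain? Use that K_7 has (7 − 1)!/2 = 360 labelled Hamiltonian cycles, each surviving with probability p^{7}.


K_7 has (7 − 1)!/2 = 360 labelled Hamiltonian cycles.
For each such Hamiltonian cycle H, let X_H = 1 if all 7 edges of H are present in G. Then P[X_H = 1] = p^{7} = (1/7)^{7} = 1/823543.
By linearity of expectation: E[X] = Σ_H E[X_H] = 360 · p^{7} = 360 · 1/823543 = 360/823543.
Numerically: E[X] ≈ 0.0004371.

E[X] = 360 · (1/7)^{7} = 360/823543 ≈ 0.0004371.


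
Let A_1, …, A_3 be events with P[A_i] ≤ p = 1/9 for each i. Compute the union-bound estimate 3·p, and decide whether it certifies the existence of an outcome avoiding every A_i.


Union bound: P[∪_{i=1}^{3} A_i] ≤ Σ_i P[A_i] ≤ 3·p = 3·(1/9) = 1/3.
Numerically: 1/3 ≈ 0.3333.
Is 1/3 < 1? YES.
Since P[∪ A_i] ≤ 1/3 < 1, the complement has P[∩ A_i^c] ≥ 1 − 1/3 = 2/3 > 0, so some outcome avoids every A_i.

3·p = 1/3 ≈ 0.3333; existence CERTIFIED by the union bound.


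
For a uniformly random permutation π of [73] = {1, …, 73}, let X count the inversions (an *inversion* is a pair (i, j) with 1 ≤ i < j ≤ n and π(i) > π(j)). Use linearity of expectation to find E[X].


Write X = Σ X_I over the C(73, 2) = 2628 pairs i < j, with X_I the indicator of one inversion.
There are 2628 indicators.
For each fixed pair i < j, the values π(i) and π(j) are two distinct elements of {1, …, 73} in uniformly random order; by symmetry P[π(i) > π(j)] = 1/2.
By linearity: E[X] = 2628 · (1/2) = C(73, 2) · (1/2) = 2628/2 = 1314 ≈ 1314.0000.

E[X] = 1314 = 1314.0000.


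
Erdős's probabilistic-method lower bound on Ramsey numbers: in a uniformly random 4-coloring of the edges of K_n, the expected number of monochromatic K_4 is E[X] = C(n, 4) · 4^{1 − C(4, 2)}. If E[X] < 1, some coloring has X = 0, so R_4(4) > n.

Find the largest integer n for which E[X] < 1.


We need C(n, 4) · 4^{1 − 6} < 1, i.e. C(n, 4) < 4^{6 − 1} = 1024.
Check values of n near the boundary:
  n = 10: C(10, 4) = 210; 210 < 1024? YES
  n = 11: C(11, 4) = 330; 330 < 1024? YES
  n = 12: C(12, 4) = 495; 495 < 1024? YES
  n = 13: C(13, 4) = 715; 715 < 1024? YES
  n = 14: C(14, 4) = 1001; 1001 < 1024? YES
  n = 15: C(15, 4) = 1365; 1365 < 1024? NO
The largest n with C(n, 4) < 1024 is n = 14 (where E[X] = 1001/1024 ≈ 0.977539). Hence R_4(4) > 14, i.e. R_4(4) ≥ 15.

Largest n = 14; hence R_4(4) > 14.


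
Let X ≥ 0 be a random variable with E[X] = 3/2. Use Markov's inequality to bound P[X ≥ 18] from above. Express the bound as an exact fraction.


μ = E[X] = 3/2, a = 18.
Markov: P[X ≥ 18] ≤ μ/a = (3/2)/18 = 1/12.
Numerically: ≈ 0.083.
(Since a = 18 > μ = 1.500, the bound 1/12 is < 1 and informative.)

P[X ≥ 18] ≤ 1/12 ≈ 0.083.


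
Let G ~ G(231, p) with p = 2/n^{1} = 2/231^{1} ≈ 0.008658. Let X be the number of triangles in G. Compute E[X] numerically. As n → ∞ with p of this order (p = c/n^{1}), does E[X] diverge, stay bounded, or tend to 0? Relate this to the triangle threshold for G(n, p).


Number of potential triangles: C(231, 3) = 2027795.
Each occurs with probability p³ ≈ (0.008658)³ ≈ 6.4901397e-07.
By linearity: E[X] = C(231, 3)·p³ ≈ 2027795 · 6.4901397e-07 ≈ 1.31607.
Here α = 1, so p = 2/n is exactly at the triangle threshold p ~ 1/n. Asymptotically E[X] → c³/6 = 2³/6 = 4/3 ≈ 1.33333, a bounded constant. In this regime the triangle count is asymptotically Poisson(c³/6).

E[X] ≈ 1.31607; in regime p = Θ(1/n^{1}) E[X] stays bounded (at the triangle threshold p ~ 1/n).


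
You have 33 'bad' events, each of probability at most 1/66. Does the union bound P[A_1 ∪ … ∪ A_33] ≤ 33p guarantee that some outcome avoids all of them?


Union bound: P[∪_{i=1}^{33} A_i] ≤ Σ_i P[A_i] ≤ 33·p = 33·(1/66) = 1/2.
Numerically: 1/2 ≈ 0.500.
Is 1/2 < 1? YES.
Since P[∪ A_i] ≤ 1/2 < 1, the complement has P[∩ A_i^c] ≥ 1 − 1/2 = 1/2 > 0, so some outcome avoids every A_i.

33·p = 1/2 ≈ 0.500; existence CERTIFIED by the union bound.


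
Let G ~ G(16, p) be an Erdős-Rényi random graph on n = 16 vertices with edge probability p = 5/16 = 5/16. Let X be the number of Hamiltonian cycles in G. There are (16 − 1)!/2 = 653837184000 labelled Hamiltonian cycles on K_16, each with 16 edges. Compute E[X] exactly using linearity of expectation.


K_16 has (16 − 1)!/2 = 653837184000 labelled Hamiltonian cycles.
For each such Hamiltonian cycle H, let X_H = 1 if all 16 edges of H are present in G. Then P[X_H = 1] = p^{16} = (5/16)^{16} = 152587890625/18446744073709551616.
By linearity: E[X] = Σ_H E[X_H] = 653837184000 · p^{16} = 653837184000 · 152587890625/18446744073709551616 = 97429332733154296875/18014398509481984.
Numerically: E[X] ≈ 5408.4.

E[X] = 653837184000 · (5/16)^{16} = 97429332733154296875/18014398509481984 ≈ 5408.4.


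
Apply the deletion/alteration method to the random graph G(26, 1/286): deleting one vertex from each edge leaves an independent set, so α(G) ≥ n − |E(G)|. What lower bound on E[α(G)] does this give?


E[|E(G)|] = C(26, 2)·p = 325 · (1/286) = 25/22.
E[α(G)] ≥ n − E[|E(G)|] = 26 − 25/22 = 547/22.
Numerically: ≈ 24.863636.
(This is only a lower bound; the true E[α(G)] may be larger.)

E[α(G)] ≥ 547/22 ≈ 24.863636.


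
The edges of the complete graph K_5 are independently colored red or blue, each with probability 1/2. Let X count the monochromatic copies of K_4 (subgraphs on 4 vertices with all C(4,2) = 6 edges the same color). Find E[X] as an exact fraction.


Let X = Σ_S X_S over the C(5, 4) = 5 subsets S of size 4, where X_S = 1 if the K_4 on S is monochromatic.
For a fixed S, the K_4 on S has C(4, 2) = 6 edges. P[all 6 edges red] = (1/2)^6, and likewise for blue, so P[monochromatic] = 2·(1/2)^6 = 2^{1 − 6} = 1/32.
By linearity of expectation: E[X] = C(5, 4) · 2^{1 − 6} = 5 · 1/32 = 5/32.
Numerically: E[X] ≈ 0.156.

E[X] = C(5,4)·2^(1−C(4,2)) = 5/32 ≈ 0.156.


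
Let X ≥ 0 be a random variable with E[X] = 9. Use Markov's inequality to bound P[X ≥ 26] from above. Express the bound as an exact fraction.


μ = E[X] = 9, a = 26.
Markov: P[X ≥ 26] ≤ μ/a = (9)/26 = 9/26.
Numerically: ≈ 0.34615.
(Since a = 26 > μ = 9.00000, the bound 9/26 is < 1 and informative.)

P[X ≥ 26] ≤ 9/26 ≈ 0.34615.


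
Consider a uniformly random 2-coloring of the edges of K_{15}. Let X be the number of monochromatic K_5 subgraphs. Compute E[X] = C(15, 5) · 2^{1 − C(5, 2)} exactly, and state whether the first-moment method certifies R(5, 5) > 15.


E[X] = C(15, 5) · 2^{1 − 10} = 3003 · 2^{−9} = 3003/512.
As a reduced fraction: E[X] = 3003/512 ≈ 5.865234.
Is E[X] < 1? NO.
Since E[X] ≥ 1, the first-moment bound is inconclusive at n = 15; it does NOT by itself certify R(5, 5) > 15.

E[X] = 3003/512 ≈ 5.865234; E[X] ≥ 1; first-moment method inconclusive here.


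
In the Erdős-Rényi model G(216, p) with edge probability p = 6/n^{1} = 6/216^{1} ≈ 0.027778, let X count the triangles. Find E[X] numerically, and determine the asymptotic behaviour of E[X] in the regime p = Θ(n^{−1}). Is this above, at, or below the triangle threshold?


Number of potential triangles: C(216, 3) = 1656360.
Each occurs with probability p³ ≈ (0.027778)³ ≈ 2.1433471e-05.
By linearity: E[X] = C(216, 3)·p³ ≈ 1656360 · 2.1433471e-05 ≈ 35.50154.
Here α = 1, so p = 6/n is exactly at the triangle threshold p ~ 1/n. Asymptotically E[X] → c³/6 = 6³/6 = 36 ≈ 36.00000, a bounded constant. In this regime the triangle count is asymptotically Poisson(c³/6).

E[X] ≈ 35.50154; in regime p = Θ(1/n^{1}) E[X] stays bounded (at the triangle threshold p ~ 1/n).


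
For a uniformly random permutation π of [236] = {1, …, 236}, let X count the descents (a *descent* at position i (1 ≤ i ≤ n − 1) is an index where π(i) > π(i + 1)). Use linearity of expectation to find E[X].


Write X = Σ X_I over i = 1, …, 235, with X_I the indicator of one descent.
There are 235 indicators.
For each fixed i, the pair (π(i), π(i+1)) is a uniformly random ordered pair of distinct values from {1, …, 236}; by symmetry P[π(i) > π(i+1)] = 1/2.
By linearity: E[X] = 235 · (1/2) = (236 − 1) · (1/2) = 235/2 ≈ 117.500.

E[X] = 235/2 = 117.500.


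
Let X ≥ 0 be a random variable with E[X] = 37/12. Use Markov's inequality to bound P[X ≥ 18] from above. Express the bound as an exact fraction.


μ = E[X] = 37/12, a = 18.
Markov: P[X ≥ 18] ≤ μ/a = (37/12)/18 = 37/216.
Numerically: ≈ 0.171.
(Since a = 18 > μ = 3.083, the bound 37/216 is < 1 and informative.)

P[X ≥ 18] ≤ 37/216 ≈ 0.171.


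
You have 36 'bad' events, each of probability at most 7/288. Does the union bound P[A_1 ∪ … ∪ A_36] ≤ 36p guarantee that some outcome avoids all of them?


Union bound: P[∪_{i=1}^{36} A_i] ≤ Σ_i P[A_i] ≤ 36·p = 36·(7/288) = 7/8.
Numerically: 7/8 ≈ 0.8750.
Is 7/8 < 1? YES.
Since P[∪ A_i] ≤ 7/8 < 1, the complement has P[∩ A_i^c] ≥ 1 − 7/8 = 1/8 > 0, so some outcome avoids every A_i.

36·p = 7/8 ≈ 0.8750; existence CERTIFIED by the union bound.


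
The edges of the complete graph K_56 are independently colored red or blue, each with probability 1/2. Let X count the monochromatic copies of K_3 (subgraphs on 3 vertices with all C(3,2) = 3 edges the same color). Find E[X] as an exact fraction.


Let X = Σ_S X_S over the C(56, 3) = 27720 subsets S of size 3, where X_S = 1 if the K_3 on S is monochromatic.
For a fixed S, the K_3 on S has C(3, 2) = 3 edges. P[all 3 edges red] = (1/2)^3, and likewise for blue, so P[monochromatic] = 2·(1/2)^3 = 2^{1 − 3} = 1/4.
By linearity of expectation: E[X] = C(56, 3) · 2^{1 − 3} = 27720 · 1/4 = 6930.
Numerically: E[X] ≈ 6930.00000.

E[X] = C(56,3)·2^(1−C(3,2)) = 6930 ≈ 6930.00000.


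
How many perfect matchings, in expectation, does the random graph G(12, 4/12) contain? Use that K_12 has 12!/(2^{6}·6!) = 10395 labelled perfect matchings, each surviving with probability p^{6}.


K_12 has 12!/(2^{6}·6!) = 10395 labelled perfect matchings.
For each such perfect matching H, let X_H = 1 if all 6 edges of H are present in G. Then P[X_H = 1] = p^{6} = (1/3)^{6} = 1/729.
Summing the indicators: E[X] = Σ_H E[X_H] = 10395 · p^{6} = 10395 · 1/729 = 385/27.
Numerically: E[X] ≈ 14.26.

E[X] = 10395 · (1/3)^{6} = 385/27 ≈ 14.26.


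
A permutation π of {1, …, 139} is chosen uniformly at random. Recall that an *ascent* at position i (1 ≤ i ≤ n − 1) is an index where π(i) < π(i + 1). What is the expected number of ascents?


Write X = Σ X_I over i = 1, …, 138, with X_I the indicator of one ascent.
There are 138 indicators.
For each fixed i, the pair (π(i), π(i+1)) is a uniformly random ordered pair of distinct values from {1, …, 139}; by symmetry P[π(i) < π(i+1)] = 1/2.
By linearity: E[X] = 138 · (1/2) = (139 − 1) · (1/2) = 69 ≈ 69.00000.

E[X] = 69 = 69.00000.


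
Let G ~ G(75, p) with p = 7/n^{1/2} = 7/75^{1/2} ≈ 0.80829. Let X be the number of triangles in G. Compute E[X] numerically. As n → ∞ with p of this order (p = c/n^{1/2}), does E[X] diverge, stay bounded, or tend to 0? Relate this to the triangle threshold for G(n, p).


Number of potential triangles: C(75, 3) = 67525.
Each occurs with probability p³ ≈ (0.80829)³ ≈ 5.2808305e-01.
By linearity: E[X] = C(75, 3)·p³ ≈ 67525 · 5.2808305e-01 ≈ 35658.80770.
Since α = 1/2 < 1, p = c/n^{1/2} ≫ 1/n is above the triangle threshold p ~ 1/n. Asymptotically E[X] ~ (c³/6)·n^{3(1−α)} = (7³/6)·n^{1.5} → ∞; triangles are abundant w.h.p.

E[X] ≈ 35658.80770; in regime p = Θ(1/n^{1/2}) E[X] diverges (above the triangle threshold p ~ 1/n).


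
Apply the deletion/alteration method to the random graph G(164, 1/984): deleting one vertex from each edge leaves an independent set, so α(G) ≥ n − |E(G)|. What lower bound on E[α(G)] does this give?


E[|E(G)|] = C(164, 2)·p = 13366 · (1/984) = 163/12.
E[α(G)] ≥ n − E[|E(G)|] = 164 − 163/12 = 1805/12.
Numerically: ≈ 150.41667.
(This is only a lower bound; the true E[α(G)] may be larger.)

E[α(G)] ≥ 1805/12 ≈ 150.41667.


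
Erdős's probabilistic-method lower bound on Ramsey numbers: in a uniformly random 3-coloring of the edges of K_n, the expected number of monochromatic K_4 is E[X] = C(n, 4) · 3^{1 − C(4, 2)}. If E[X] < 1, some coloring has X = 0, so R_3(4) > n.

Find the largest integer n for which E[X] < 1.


We need C(n, 4) · 3^{1 − 6} < 1, i.e. C(n, 4) < 3^{6 − 1} = 243.
Check values of n near the boundary:
  n = 9: C(9, 4) = 126; 126 < 243? YES
  n = 10: C(10, 4) = 210; 210 < 243? YES
  n = 11: C(11, 4) = 330; 330 < 243? NO
  n = 12: C(12, 4) = 495; 495 < 243? NO
  n = 13: C(13, 4) = 715; 715 < 243? NO
The largest n with C(n, 4) < 243 is n = 10 (where E[X] = 70/81 ≈ 0.8641975). Hence R_3(4) > 10, i.e. R_3(4) ≥ 11.

Largest n = 10; hence R_3(4) > 10.


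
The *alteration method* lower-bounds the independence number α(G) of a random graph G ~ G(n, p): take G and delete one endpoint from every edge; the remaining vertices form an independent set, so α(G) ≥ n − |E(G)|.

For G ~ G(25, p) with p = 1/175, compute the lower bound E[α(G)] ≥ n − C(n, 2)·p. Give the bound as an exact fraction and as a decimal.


E[|E(G)|] = C(25, 2)·p = 300 · (1/175) = 12/7.
E[α(G)] ≥ n − E[|E(G)|] = 25 − 12/7 = 163/7.
Numerically: ≈ 23.286.
(This is only a lower bound; the true E[α(G)] may be larger.)

E[α(G)] ≥ 163/7 ≈ 23.286.


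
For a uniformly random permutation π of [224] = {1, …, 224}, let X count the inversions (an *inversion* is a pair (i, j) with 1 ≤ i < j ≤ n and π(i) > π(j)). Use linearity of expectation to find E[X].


Write X = Σ X_I over the C(224, 2) = 24976 pairs i < j, with X_I the indicator of one inversion.
There are 24976 indicators.
For each fixed pair i < j, the values π(i) and π(j) are two distinct elements of {1, …, 224} in uniformly random order; by symmetry P[π(i) > π(j)] = 1/2.
By linearity: E[X] = 24976 · (1/2) = C(224, 2) · (1/2) = 24976/2 = 12488 ≈ 12488.000000.

E[X] = 12488 = 12488.000000.


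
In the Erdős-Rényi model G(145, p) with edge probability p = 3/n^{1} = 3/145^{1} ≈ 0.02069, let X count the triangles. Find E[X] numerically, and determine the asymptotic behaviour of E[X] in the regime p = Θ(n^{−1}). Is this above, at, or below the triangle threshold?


Number of potential triangles: C(145, 3) = 497640.
Each occurs with probability p³ ≈ (0.02069)³ ≈ 8.856452e-06.
By linearity: E[X] = C(145, 3)·p³ ≈ 497640 · 8.856452e-06 ≈ 4.4073.
Here α = 1, so p = 3/n is exactly at the triangle threshold p ~ 1/n. Asymptotically E[X] → c³/6 = 3³/6 = 9/2 ≈ 4.5000, a bounded constant. In this regime the triangle count is asymptotically Poisson(c³/6).

E[X] ≈ 4.4073; in regime p = Θ(1/n^{1}) E[X] stays bounded (at the triangle threshold p ~ 1/n).


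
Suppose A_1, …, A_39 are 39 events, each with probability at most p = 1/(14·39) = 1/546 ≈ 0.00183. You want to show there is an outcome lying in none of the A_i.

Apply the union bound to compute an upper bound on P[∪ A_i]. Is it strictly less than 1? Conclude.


Union bound: P[∪_{i=1}^{39} A_i] ≤ Σ_i P[A_i] ≤ 39·p = 39·(1/546) = 1/14.
Numerically: 1/14 ≈ 0.07143.
Is 1/14 < 1? YES.
Since P[∪ A_i] ≤ 1/14 < 1, the complement has P[∩ A_i^c] ≥ 1 − 1/14 = 13/14 > 0, so some outcome avoids every A_i.

39·p = 1/14 ≈ 0.07143; existence CERTIFIED by the union bound.


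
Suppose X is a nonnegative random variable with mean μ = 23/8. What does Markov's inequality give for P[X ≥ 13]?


μ = E[X] = 23/8, a = 13.
Markov: P[X ≥ 13] ≤ μ/a = (23/8)/13 = 23/104.
Numerically: ≈ 0.2212.
(Since a = 13 > μ = 2.8750, the bound 23/104 is < 1 and informative.)

P[X ≥ 13] ≤ 23/104 ≈ 0.2212.


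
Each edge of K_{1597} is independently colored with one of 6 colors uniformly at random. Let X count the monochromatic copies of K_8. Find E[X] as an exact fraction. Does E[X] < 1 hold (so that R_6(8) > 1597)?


E[X] = C(1597, 8) · 6^{1 − 28} = 1031080153060953275445 · 6^{−27} = 1031080153060953275445/1023490369077469249536.
As a reduced fraction: E[X] = 38188153817072343535/37907050706572935168 ≈ 1.0074156.
Is E[X] < 1? NO.
Since E[X] ≥ 1, the first-moment bound is inconclusive at n = 1597; it does NOT by itself certify R_6(8) > 1597.

E[X] = 38188153817072343535/37907050706572935168 ≈ 1.0074156; E[X] ≥ 1; first-moment method inconclusive here.


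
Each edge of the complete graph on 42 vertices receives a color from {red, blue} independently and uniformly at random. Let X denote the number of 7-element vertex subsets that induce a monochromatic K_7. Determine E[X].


Let X = Σ_S X_S over the C(42, 7) = 26978328 subsets S of size 7, where X_S = 1 if the K_7 on S is monochromatic.
For a fixed S, the K_7 on S has C(7, 2) = 21 edges. P[all 21 edges red] = (1/2)^21, and likewise for blue, so P[monochromatic] = 2·(1/2)^21 = 2^{1 − 21} = 1/1048576.
By linearity: E[X] = C(42, 7) · 2^{1 − 21} = 26978328 · 1/1048576 = 3372291/131072.
Numerically: E[X] ≈ 25.7285.

E[X] = C(42,7)·2^(1−C(7,2)) = 3372291/131072 ≈ 25.7285.


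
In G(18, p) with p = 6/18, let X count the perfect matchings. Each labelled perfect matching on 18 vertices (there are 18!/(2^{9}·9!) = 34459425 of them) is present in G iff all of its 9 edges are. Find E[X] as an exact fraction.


K_18 has 18!/(2^{9}·9!) = 34459425 labelled perfect matchings.
For each such perfect matching H, let X_H = 1 if all 9 edges of H are present in G. Then P[X_H = 1] = p^{9} = (1/3)^{9} = 1/19683.
By linearity of expectation: E[X] = Σ_H E[X_H] = 34459425 · p^{9} = 34459425 · 1/19683 = 425425/243.
Numerically: E[X] ≈ 1.75e+03.

E[X] = 34459425 · (1/3)^{9} = 425425/243 ≈ 1.75e+03.


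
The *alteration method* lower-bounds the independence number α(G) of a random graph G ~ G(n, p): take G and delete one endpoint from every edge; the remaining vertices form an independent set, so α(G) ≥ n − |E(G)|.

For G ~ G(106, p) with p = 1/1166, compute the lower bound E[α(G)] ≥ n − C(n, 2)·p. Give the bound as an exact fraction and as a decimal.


E[|E(G)|] = C(106, 2)·p = 5565 · (1/1166) = 105/22.
E[α(G)] ≥ n − E[|E(G)|] = 106 − 105/22 = 2227/22.
Numerically: ≈ 101.22727.
(This is only a lower bound; the true E[α(G)] may be larger.)

E[α(G)] ≥ 2227/22 ≈ 101.22727.


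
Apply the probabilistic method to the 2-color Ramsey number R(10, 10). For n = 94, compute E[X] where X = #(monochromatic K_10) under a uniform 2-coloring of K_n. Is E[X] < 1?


E[X] = C(94, 10) · 2^{1 − 45} = 9041256841903 · 2^{−44} = 9041256841903/17592186044416.
As a reduced fraction: E[X] = 9041256841903/17592186044416 ≈ 0.5139359.
Is E[X] < 1? YES.
Since E[X] < 1, there exists a 2-coloring of K_{94} with no monochromatic K_10; hence R(10, 10) > 94.

E[X] = 9041256841903/17592186044416 ≈ 0.5139359; E[X] < 1, so R(10, 10) > 94.


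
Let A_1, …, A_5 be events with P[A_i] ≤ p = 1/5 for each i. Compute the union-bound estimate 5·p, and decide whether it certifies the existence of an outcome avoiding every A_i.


Union bound: P[∪_{i=1}^{5} A_i] ≤ Σ_i P[A_i] ≤ 5·p = 5·(1/5) = 1.
Numerically: 1 ≈ 1.00000.
Is 1 < 1? NO.
Since the bound 1 is ≥ 1, the union bound is uninformative here; it does NOT by itself certify existence.

5·p = 1 ≈ 1.00000; existence NOT certified by the union bound.


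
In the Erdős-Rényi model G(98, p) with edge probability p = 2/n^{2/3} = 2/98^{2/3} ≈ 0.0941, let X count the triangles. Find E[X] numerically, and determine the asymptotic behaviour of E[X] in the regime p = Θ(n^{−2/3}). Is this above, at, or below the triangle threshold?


Number of potential triangles: C(98, 3) = 152096.
Each occurs with probability p³ ≈ (0.0941)³ ≈ 8.32986e-04.
By linearity: E[X] = C(98, 3)·p³ ≈ 152096 · 8.32986e-04 ≈ 126.694.
Since α = 2/3 < 1, p = c/n^{2/3} ≫ 1/n is above the triangle threshold p ~ 1/n. Asymptotically E[X] ~ (c³/6)·n^{3(1−α)} = (2³/6)·n^{1} → ∞; triangles are abundant w.h.p.

E[X] ≈ 126.694; in regime p = Θ(1/n^{2/3}) E[X] diverges (above the triangle threshold p ~ 1/n).


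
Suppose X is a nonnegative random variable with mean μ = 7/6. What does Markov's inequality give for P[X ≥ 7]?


μ = E[X] = 7/6, a = 7.
Markov: P[X ≥ 7] ≤ μ/a = (7/6)/7 = 1/6.
Numerically: ≈ 0.166667.
(Since a = 7 > μ = 1.166667, the bound 1/6 is < 1 and informative.)

P[X ≥ 7] ≤ 1/6 ≈ 0.166667.


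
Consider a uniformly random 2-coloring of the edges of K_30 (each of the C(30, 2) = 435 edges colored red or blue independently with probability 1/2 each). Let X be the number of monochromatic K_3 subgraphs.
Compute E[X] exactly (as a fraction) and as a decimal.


Let X = Σ_S X_S over the C(30, 3) = 4060 subsets S of size 3, where X_S = 1 if the K_3 on S is monochromatic.
For a fixed S, the K_3 on S has C(3, 2) = 3 edges. P[all 3 edges red] = (1/2)^3, and likewise for blue, so P[monochromatic] = 2·(1/2)^3 = 2^{1 − 3} = 1/4.
Summing: E[X] = C(30, 3) · 2^{1 − 3} = 4060 · 1/4 = 1015.
Numerically: E[X] ≈ 1015.00000.

E[X] = C(30,3)·2^(1−C(3,2)) = 1015 ≈ 1015.00000.


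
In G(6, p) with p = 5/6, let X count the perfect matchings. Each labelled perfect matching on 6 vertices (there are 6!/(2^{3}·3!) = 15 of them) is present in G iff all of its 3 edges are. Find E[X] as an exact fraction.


K_6 has 6!/(2^{3}·3!) = 15 labelled perfect matchings.
For each such perfect matching H, let X_H = 1 if all 3 edges of H are present in G. Then P[X_H = 1] = p^{3} = (5/6)^{3} = 125/216.
By linearity of expectation: E[X] = Σ_H E[X_H] = 15 · p^{3} = 15 · 125/216 = 625/72.
Numerically: E[X] ≈ 8.681.

E[X] = 15 · (5/6)^{3} = 625/72 ≈ 8.681.


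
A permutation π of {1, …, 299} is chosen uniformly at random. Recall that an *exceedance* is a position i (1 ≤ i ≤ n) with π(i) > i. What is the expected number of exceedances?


Write X = Σ_{i=1}^{299} X_i, where X_i = 1_{π(i) > i}.
For each fixed i, π(i) is uniform over {1, …, 299} (marginal of a uniform permutation), so P[π(i) > i] = (n − i)/n. Summing: Σ_{i=1}^{299} (n − i)/n = (0 + 1 + … + 298)/299 = 299(299 − 1)/(2·299) = (299 − 1)/2.
Hence E[X] = Σ_{i=1}^{299} (299 − i)/299 = 149 ≈ 149.000000.

E[X] = 149 = 149.000000.


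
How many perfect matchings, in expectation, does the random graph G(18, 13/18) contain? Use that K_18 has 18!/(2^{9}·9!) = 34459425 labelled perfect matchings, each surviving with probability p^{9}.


K_18 has 18!/(2^{9}·9!) = 34459425 labelled perfect matchings.
For each such perfect matching H, let X_H = 1 if all 9 edges of H are present in G. Then P[X_H = 1] = p^{9} = (13/18)^{9} = 10604499373/198359290368.
By linearity of expectation: E[X] = Σ_H E[X_H] = 34459425 · p^{9} = 34459425 · 10604499373/198359290368 = 4511419145758525/2448880128.
Numerically: E[X] ≈ 1.842e+06.

E[X] = 34459425 · (13/18)^{9} = 4511419145758525/2448880128 ≈ 1.842e+06.


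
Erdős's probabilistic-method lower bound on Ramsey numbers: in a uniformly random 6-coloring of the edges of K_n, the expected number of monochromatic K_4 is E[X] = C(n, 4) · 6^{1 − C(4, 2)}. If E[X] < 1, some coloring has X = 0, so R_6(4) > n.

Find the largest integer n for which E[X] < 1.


We need C(n, 4) · 6^{1 − 6} < 1, i.e. C(n, 4) < 6^{6 − 1} = 7776.
Check values of n near the boundary:
  n = 17: C(17, 4) = 2380; 2380 < 7776? YES
  n = 18: C(18, 4) = 3060; 3060 < 7776? YES
  n = 19: C(19, 4) = 3876; 3876 < 7776? YES
  n = 20: C(20, 4) = 4845; 4845 < 7776? YES
  n = 21: C(21, 4) = 5985; 5985 < 7776? YES
  n = 22: C(22, 4) = 7315; 7315 < 7776? YES
  n = 23: C(23, 4) = 8855; 8855 < 7776? NO
The largest n with C(n, 4) < 7776 is n = 22 (where E[X] = 7315/7776 ≈ 0.941). Hence R_6(4) > 22, i.e. R_6(4) ≥ 23.

Largest n = 22; hence R_6(4) > 22.


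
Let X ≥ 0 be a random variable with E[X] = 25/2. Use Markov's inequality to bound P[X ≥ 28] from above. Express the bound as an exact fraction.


μ = E[X] = 25/2, a = 28.
Markov: P[X ≥ 28] ≤ μ/a = (25/2)/28 = 25/56.
Numerically: ≈ 0.446429.
(Since a = 28 > μ = 12.500000, the bound 25/56 is < 1 and informative.)

P[X ≥ 28] ≤ 25/56 ≈ 0.446429.


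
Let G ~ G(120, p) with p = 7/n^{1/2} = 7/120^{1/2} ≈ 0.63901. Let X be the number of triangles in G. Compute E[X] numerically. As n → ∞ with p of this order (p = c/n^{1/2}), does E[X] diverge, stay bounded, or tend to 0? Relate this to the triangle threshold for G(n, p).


Number of potential triangles: C(120, 3) = 280840.
Each occurs with probability p³ ≈ (0.63901)³ ≈ 2.6092894e-01.
By linearity: E[X] = C(120, 3)·p³ ≈ 280840 · 2.6092894e-01 ≈ 73279.28368.
Since α = 1/2 < 1, p = c/n^{1/2} ≫ 1/n is above the triangle threshold p ~ 1/n. Asymptotically E[X] ~ (c³/6)·n^{3(1−α)} = (7³/6)·n^{1.5} → ∞; triangles are abundant w.h.p.

E[X] ≈ 73279.28368; in regime p = Θ(1/n^{1/2}) E[X] diverges (above the triangle threshold p ~ 1/n).


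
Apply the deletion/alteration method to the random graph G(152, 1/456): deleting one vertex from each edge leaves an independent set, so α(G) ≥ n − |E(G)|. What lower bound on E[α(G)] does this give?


E[|E(G)|] = C(152, 2)·p = 11476 · (1/456) = 151/6.
E[α(G)] ≥ n − E[|E(G)|] = 152 − 151/6 = 761/6.
Numerically: ≈ 126.833333.
(This is only a lower bound; the true E[α(G)] may be larger.)

E[α(G)] ≥ 761/6 ≈ 126.833333.


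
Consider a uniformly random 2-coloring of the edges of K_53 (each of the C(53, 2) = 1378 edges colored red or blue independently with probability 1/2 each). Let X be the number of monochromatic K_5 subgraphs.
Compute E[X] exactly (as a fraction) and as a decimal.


Let X = Σ_S X_S over the C(53, 5) = 2869685 subsets S of size 5, where X_S = 1 if the K_5 on S is monochromatic.
For a fixed S, the K_5 on S has C(5, 2) = 10 edges. P[all 10 edges red] = (1/2)^10, and likewise for blue, so P[monochromatic] = 2·(1/2)^10 = 2^{1 − 10} = 1/512.
Summing: E[X] = C(53, 5) · 2^{1 − 10} = 2869685 · 1/512 = 2869685/512.
Numerically: E[X] ≈ 5604.8535.

E[X] = C(53,5)·2^(1−C(5,2)) = 2869685/512 ≈ 5604.8535.


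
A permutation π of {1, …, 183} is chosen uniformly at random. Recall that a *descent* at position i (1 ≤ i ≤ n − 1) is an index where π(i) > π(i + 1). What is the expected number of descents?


Write X = Σ X_I over i = 1, …, 182, with X_I the indicator of one descent.
There are 182 indicators.
For each fixed i, the pair (π(i), π(i+1)) is a uniformly random ordered pair of distinct values from {1, …, 183}; by symmetry P[π(i) > π(i+1)] = 1/2.
By linearity: E[X] = 182 · (1/2) = (183 − 1) · (1/2) = 91 ≈ 91.0000.

E[X] = 91 = 91.0000.


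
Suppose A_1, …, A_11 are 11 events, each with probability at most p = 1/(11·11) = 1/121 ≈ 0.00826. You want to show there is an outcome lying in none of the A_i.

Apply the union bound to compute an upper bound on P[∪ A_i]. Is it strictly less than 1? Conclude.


Union bound: P[∪_{i=1}^{11} A_i] ≤ Σ_i P[A_i] ≤ 11·p = 11·(1/121) = 1/11.
Numerically: 1/11 ≈ 0.09091.
Is 1/11 < 1? YES.
Since P[∪ A_i] ≤ 1/11 < 1, the complement has P[∩ A_i^c] ≥ 1 − 1/11 = 10/11 > 0, so some outcome avoids every A_i.

11·p = 1/11 ≈ 0.09091; existence CERTIFIED by the union bound.


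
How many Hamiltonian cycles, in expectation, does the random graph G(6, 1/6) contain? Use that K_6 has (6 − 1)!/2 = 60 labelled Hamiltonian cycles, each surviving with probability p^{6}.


K_6 has (6 − 1)!/2 = 60 labelled Hamiltonian cycles.
For each such Hamiltonian cycle H, let X_H = 1 if all 6 edges of H are present in G. Then P[X_H = 1] = p^{6} = (1/6)^{6} = 1/46656.
Summing the indicators: E[X] = Σ_H E[X_H] = 60 · p^{6} = 60 · 1/46656 = 5/3888.
Numerically: E[X] ≈ 0.00128601.

E[X] = 60 · (1/6)^{6} = 5/3888 ≈ 0.00128601.


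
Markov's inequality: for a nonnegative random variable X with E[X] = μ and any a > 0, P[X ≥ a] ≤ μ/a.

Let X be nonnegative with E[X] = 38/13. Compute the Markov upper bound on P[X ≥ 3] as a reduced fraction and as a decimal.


μ = E[X] = 38/13, a = 3.
Markov: P[X ≥ 3] ≤ μ/a = (38/13)/3 = 38/39.
Numerically: ≈ 0.974.
(Since a = 3 > μ = 2.923, the bound 38/39 is < 1 and informative.)

P[X ≥ 3] ≤ 38/39 ≈ 0.974.


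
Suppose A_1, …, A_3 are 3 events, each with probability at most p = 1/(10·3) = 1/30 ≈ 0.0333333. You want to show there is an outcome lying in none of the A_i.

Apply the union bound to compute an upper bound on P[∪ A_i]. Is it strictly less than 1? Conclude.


Union bound: P[∪_{i=1}^{3} A_i] ≤ Σ_i P[A_i] ≤ 3·p = 3·(1/30) = 1/10.
Numerically: 1/10 ≈ 0.1000000.
Is 1/10 < 1? YES.
Since P[∪ A_i] ≤ 1/10 < 1, the complement has P[∩ A_i^c] ≥ 1 − 1/10 = 9/10 > 0, so some outcome avoids every A_i.

3·p = 1/10 ≈ 0.1000000; existence CERTIFIED by the union bound.


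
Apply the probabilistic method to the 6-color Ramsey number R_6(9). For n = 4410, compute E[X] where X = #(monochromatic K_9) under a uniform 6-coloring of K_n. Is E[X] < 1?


E[X] = C(4410, 9) · 6^{1 − 36} = 1724394906266704102180823710 · 6^{−35} = 1724394906266704102180823710/1719070799748422591028658176.
As a reduced fraction: E[X] = 862197453133352051090411855/859535399874211295514329088 ≈ 1.003.
Is E[X] < 1? NO.
Since E[X] ≥ 1, the first-moment bound is inconclusive at n = 4410; it does NOT by itself certify R_6(9) > 4410.

E[X] = 862197453133352051090411855/859535399874211295514329088 ≈ 1.003; E[X] ≥ 1; first-moment method inconclusive here.


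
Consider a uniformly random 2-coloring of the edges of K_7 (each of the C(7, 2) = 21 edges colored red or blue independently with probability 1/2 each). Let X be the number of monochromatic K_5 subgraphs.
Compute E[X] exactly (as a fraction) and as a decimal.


Let X = Σ_S X_S over the C(7, 5) = 21 subsets S of size 5, where X_S = 1 if the K_5 on S is monochromatic.
For a fixed S, the K_5 on S has C(5, 2) = 10 edges. P[all 10 edges red] = (1/2)^10, and likewise for blue, so P[monochromatic] = 2·(1/2)^10 = 2^{1 − 10} = 1/512.
By linearity of expectation: E[X] = C(7, 5) · 2^{1 − 10} = 21 · 1/512 = 21/512.
Numerically: E[X] ≈ 0.041.

E[X] = C(7,5)·2^(1−C(5,2)) = 21/512 ≈ 0.041.


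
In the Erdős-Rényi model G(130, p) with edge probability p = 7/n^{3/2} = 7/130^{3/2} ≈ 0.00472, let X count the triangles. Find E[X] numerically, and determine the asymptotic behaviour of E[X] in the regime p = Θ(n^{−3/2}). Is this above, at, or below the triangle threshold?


Number of potential triangles: C(130, 3) = 357760.
Each occurs with probability p³ ≈ (0.00472)³ ≈ 1.05329e-07.
By linearity: E[X] = C(130, 3)·p³ ≈ 357760 · 1.05329e-07 ≈ 0.038.
Since α = 3/2 > 1, p = c/n^{3/2} = o(1/n) is below the triangle threshold p ~ 1/n. Asymptotically E[X] ~ (c³/6)·n^{3(1−α)} = (7³/6)·n^{-1.5} → 0, so by Markov's inequality G has no triangles w.h.p.

E[X] ≈ 0.038; in regime p = Θ(1/n^{3/2}) E[X] tends to 0 (below the triangle threshold p ~ 1/n).


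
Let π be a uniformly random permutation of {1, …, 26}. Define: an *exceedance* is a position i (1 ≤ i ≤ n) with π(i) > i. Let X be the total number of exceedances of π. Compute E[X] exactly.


Write X = Σ_{i=1}^{26} X_i, where X_i = 1_{π(i) > i}.
For each fixed i, π(i) is uniform over {1, …, 26} (marginal of a uniform permutation), so P[π(i) > i] = (n − i)/n. Summing: Σ_{i=1}^{26} (n − i)/n = (0 + 1 + … + 25)/26 = 26(26 − 1)/(2·26) = (26 − 1)/2.
Hence E[X] = Σ_{i=1}^{26} (26 − i)/26 = 25/2 ≈ 12.500000.

E[X] = 25/2 = 12.500000.


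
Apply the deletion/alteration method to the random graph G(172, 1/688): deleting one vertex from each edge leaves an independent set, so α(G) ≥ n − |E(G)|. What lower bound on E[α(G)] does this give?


E[|E(G)|] = C(172, 2)·p = 14706 · (1/688) = 171/8.
E[α(G)] ≥ n − E[|E(G)|] = 172 − 171/8 = 1205/8.
Numerically: ≈ 150.62500.
(This is only a lower bound; the true E[α(G)] may be larger.)

E[α(G)] ≥ 1205/8 ≈ 150.62500.
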